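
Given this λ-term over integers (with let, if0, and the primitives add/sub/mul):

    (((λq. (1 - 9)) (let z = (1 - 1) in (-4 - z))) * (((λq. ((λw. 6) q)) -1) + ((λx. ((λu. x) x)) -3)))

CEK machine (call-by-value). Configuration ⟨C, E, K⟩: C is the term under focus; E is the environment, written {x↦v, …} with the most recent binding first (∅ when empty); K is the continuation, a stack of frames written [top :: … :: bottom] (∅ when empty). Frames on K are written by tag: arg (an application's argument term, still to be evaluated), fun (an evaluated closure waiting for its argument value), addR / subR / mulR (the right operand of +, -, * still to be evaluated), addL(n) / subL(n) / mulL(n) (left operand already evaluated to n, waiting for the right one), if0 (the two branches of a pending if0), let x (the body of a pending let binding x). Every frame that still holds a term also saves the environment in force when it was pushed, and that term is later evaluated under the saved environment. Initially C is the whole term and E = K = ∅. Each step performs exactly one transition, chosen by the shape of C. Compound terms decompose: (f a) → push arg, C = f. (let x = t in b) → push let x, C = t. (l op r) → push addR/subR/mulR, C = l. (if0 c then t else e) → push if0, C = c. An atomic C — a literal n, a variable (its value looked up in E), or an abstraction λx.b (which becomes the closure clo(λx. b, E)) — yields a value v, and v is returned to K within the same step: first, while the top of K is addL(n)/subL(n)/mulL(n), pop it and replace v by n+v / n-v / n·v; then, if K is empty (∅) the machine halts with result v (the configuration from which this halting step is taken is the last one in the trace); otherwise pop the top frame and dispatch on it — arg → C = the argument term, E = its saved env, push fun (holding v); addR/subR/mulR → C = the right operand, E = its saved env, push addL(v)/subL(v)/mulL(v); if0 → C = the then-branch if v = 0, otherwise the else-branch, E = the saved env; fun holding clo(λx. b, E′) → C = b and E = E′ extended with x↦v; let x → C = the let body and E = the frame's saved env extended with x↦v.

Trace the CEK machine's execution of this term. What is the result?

Answer: -24

Derivation:
step 0: ⟨C=(((λq. (1 - 9)) (let z = (1 - 1) in (-4 - z))) * (((λq. ((λw. 6) q)) -1) + ((λx. ((λu. x) x)) -3))); E=∅; K=∅⟩
step 1: ⟨C=((λq. (1 - 9)) (let z = (1 - 1) in (-4 - z))); E=∅; K=[mulR]⟩
step 2: ⟨C=(λq. (1 - 9)); E=∅; K=[arg :: mulR]⟩
step 3: ⟨C=(let z = (1 - 1) in (-4 - z)); E=∅; K=[fun :: mulR]⟩
step 4: ⟨C=(1 - 1); E=∅; K=[let z :: fun :: mulR]⟩
step 5: ⟨C=1; E=∅; K=[subR :: let z :: fun :: mulR]⟩
step 6: ⟨C=1; E=∅; K=[subL(1) :: let z :: fun :: mulR]⟩
step 7: ⟨C=(-4 - z); E={z↦0}; K=[fun :: mulR]⟩
step 8: ⟨C=-4; E={z↦0}; K=[subR :: fun :: mulR]⟩
step 9: ⟨C=z; E={z↦0}; K=[subL(-4) :: fun :: mulR]⟩
step 10: ⟨C=(1 - 9); E={q↦-4}; K=[mulR]⟩
step 11: ⟨C=1; E={q↦-4}; K=[subR :: mulR]⟩
step 12: ⟨C=9; E={q↦-4}; K=[subL(1) :: mulR]⟩
step 13: ⟨C=(((λq. ((λw. 6) q)) -1) + ((λx. ((λu. x) x)) -3)); E=∅; K=[mulL(-8)]⟩
step 14: ⟨C=((λq. ((λw. 6) q)) -1); E=∅; K=[addR :: mulL(-8)]⟩
step 15: ⟨C=(λq. ((λw. 6) q)); E=∅; K=[arg :: addR :: mulL(-8)]⟩
step 16: ⟨C=-1; E=∅; K=[fun :: addR :: mulL(-8)]⟩
step 17: ⟨C=((λw. 6) q); E={q↦-1}; K=[addR :: mulL(-8)]⟩
step 18: ⟨C=(λw. 6); E={q↦-1}; K=[arg :: addR :: mulL(-8)]⟩
step 19: ⟨C=q; E={q↦-1}; K=[fun :: addR :: mulL(-8)]⟩
step 20: ⟨C=6; E={w↦-1, q↦-1}; K=[addR :: mulL(-8)]⟩
step 21: ⟨C=((λx. ((λu. x) x)) -3); E=∅; K=[addL(6) :: mulL(-8)]⟩
step 22: ⟨C=(λx. ((λu. x) x)); E=∅; K=[arg :: addL(6) :: mulL(-8)]⟩
step 23: ⟨C=-3; E=∅; K=[fun :: addL(6) :: mulL(-8)]⟩
step 24: ⟨C=((λu. x) x); E={x↦-3}; K=[addL(6) :: mulL(-8)]⟩
step 25: ⟨C=(λu. x); E={x↦-3}; K=[arg :: addL(6) :: mulL(-8)]⟩
step 26: ⟨C=x; E={x↦-3}; K=[fun :: addL(6) :: mulL(-8)]⟩
step 27: ⟨C=x; E={u↦-3, x↦-3}; K=[addL(6) :: mulL(-8)]⟩
→ final value -24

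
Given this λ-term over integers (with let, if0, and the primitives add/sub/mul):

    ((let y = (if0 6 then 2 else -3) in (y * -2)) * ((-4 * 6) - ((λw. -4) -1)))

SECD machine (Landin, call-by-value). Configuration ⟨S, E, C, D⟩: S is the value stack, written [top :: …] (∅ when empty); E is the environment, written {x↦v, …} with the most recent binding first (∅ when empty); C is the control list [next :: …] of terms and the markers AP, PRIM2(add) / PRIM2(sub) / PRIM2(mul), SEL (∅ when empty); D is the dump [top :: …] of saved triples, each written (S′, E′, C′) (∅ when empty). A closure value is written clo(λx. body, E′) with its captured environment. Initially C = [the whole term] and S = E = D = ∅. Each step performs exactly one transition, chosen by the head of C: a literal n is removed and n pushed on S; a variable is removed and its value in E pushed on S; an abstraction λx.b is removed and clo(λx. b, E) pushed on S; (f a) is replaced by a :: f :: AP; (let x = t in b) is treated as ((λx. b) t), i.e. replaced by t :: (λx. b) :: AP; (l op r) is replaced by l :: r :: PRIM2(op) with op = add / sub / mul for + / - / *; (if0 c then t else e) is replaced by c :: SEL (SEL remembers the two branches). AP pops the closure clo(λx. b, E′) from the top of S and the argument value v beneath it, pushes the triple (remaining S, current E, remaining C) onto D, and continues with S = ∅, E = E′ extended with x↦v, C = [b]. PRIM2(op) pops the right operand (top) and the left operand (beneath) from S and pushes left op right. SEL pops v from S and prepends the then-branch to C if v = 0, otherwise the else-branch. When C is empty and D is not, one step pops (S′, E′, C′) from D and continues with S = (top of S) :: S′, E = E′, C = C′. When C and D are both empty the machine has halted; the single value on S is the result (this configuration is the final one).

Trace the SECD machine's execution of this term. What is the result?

Answer: -120

Machine steps:
t=0: [S=∅ | E=∅ | C=[((let y = (if0 6 then 2 else -3) in (y * -2)) * ((-4 * 6) - ((λw. -4) -1)))] | D=∅]
t=1: [S=∅ | E=∅ | C=[(let y = (if0 6 then 2 else -3) in (y * -2)) :: ((-4 * 6) - ((λw. -4) -1)) :: PRIM2(mul)] | D=∅]
t=2: [S=∅ | E=∅ | C=[(if0 6 then 2 else -3) :: (λy. (y * -2)) :: AP :: ((-4 * 6) - ((λw. -4) -1)) :: PRIM2(mul)] | D=∅]
t=3: [S=∅ | E=∅ | C=[6 :: SEL :: (λy. (y * -2)) :: AP :: ((-4 * 6) - ((λw. -4) -1)) :: PRIM2(mul)] | D=∅]
t=4: [S=[6] | E=∅ | C=[SEL :: (λy. (y * -2)) :: AP :: ((-4 * 6) - ((λw. -4) -1)) :: PRIM2(mul)] | D=∅]
t=5: [S=∅ | E=∅ | C=[-3 :: (λy. (y * -2)) :: AP :: ((-4 * 6) - ((λw. -4) -1)) :: PRIM2(mul)] | D=∅]
t=6: [S=[-3] | E=∅ | C=[(λy. (y * -2)) :: AP :: ((-4 * 6) - ((λw. -4) -1)) :: PRIM2(mul)] | D=∅]
t=7: [S=[clo(λy. (y * -2), ∅) :: -3] | E=∅ | C=[AP :: ((-4 * 6) - ((λw. -4) -1)) :: PRIM2(mul)] | D=∅]
t=8: [S=∅ | E={y↦-3} | C=[(y * -2)] | D=[(∅, ∅, [((-4 * 6) - ((λw. -4) -1)) :: PRIM2(mul)])]]
t=9: [S=∅ | E={y↦-3} | C=[y :: -2 :: PRIM2(mul)] | D=[(∅, ∅, [((-4 * 6) - ((λw. -4) -1)) :: PRIM2(mul)])]]
t=10: [S=[-3] | E={y↦-3} | C=[-2 :: PRIM2(mul)] | D=[(∅, ∅, [((-4 * 6) - ((λw. -4) -1)) :: PRIM2(mul)])]]
t=11: [S=[-2 :: -3] | E={y↦-3} | C=[PRIM2(mul)] | D=[(∅, ∅, [((-4 * 6) - ((λw. -4) -1)) :: PRIM2(mul)])]]
t=12: [S=[6] | E={y↦-3} | C=∅ | D=[(∅, ∅, [((-4 * 6) - ((λw. -4) -1)) :: PRIM2(mul)])]]
t=13: [S=[6] | E=∅ | C=[((-4 * 6) - ((λw. -4) -1)) :: PRIM2(mul)] | D=∅]
t=14: [S=[6] | E=∅ | C=[(-4 * 6) :: ((λw. -4) -1) :: PRIM2(sub) :: PRIM2(mul)] | D=∅]
t=15: [S=[6] | E=∅ | C=[-4 :: 6 :: PRIM2(mul) :: ((λw. -4) -1) :: PRIM2(sub) :: PRIM2(mul)] | D=∅]
t=16: [S=[-4 :: 6] | E=∅ | C=[6 :: PRIM2(mul) :: ((λw. -4) -1) :: PRIM2(sub) :: PRIM2(mul)] | D=∅]
t=17: [S=[6 :: -4 :: 6] | E=∅ | C=[PRIM2(mul) :: ((λw. -4) -1) :: PRIM2(sub) :: PRIM2(mul)] | D=∅]
t=18: [S=[-24 :: 6] | E=∅ | C=[((λw. -4) -1) :: PRIM2(sub) :: PRIM2(mul)] | D=∅]
t=19: [S=[-24 :: 6] | E=∅ | C=[-1 :: (λw. -4) :: AP :: PRIM2(sub) :: PRIM2(mul)] | D=∅]
t=20: [S=[-1 :: -24 :: 6] | E=∅ | C=[(λw. -4) :: AP :: PRIM2(sub) :: PRIM2(mul)] | D=∅]
t=21: [S=[clo(λw. -4, ∅) :: -1 :: -24 :: 6] | E=∅ | C=[AP :: PRIM2(sub) :: PRIM2(mul)] | D=∅]
t=22: [S=∅ | E={w↦-1} | C=[-4] | D=[([-24 :: 6], ∅, [PRIM2(sub) :: PRIM2(mul)])]]
t=23: [S=[-4] | E={w↦-1} | C=∅ | D=[([-24 :: 6], ∅, [PRIM2(sub) :: PRIM2(mul)])]]
t=24: [S=[-4 :: -24 :: 6] | E=∅ | C=[PRIM2(sub) :: PRIM2(mul)] | D=∅]
t=25: [S=[-20 :: 6] | E=∅ | C=[PRIM2(mul)] | D=∅]
t=26: [S=[-120] | E=∅ | C=∅ | D=∅]
→ final value -120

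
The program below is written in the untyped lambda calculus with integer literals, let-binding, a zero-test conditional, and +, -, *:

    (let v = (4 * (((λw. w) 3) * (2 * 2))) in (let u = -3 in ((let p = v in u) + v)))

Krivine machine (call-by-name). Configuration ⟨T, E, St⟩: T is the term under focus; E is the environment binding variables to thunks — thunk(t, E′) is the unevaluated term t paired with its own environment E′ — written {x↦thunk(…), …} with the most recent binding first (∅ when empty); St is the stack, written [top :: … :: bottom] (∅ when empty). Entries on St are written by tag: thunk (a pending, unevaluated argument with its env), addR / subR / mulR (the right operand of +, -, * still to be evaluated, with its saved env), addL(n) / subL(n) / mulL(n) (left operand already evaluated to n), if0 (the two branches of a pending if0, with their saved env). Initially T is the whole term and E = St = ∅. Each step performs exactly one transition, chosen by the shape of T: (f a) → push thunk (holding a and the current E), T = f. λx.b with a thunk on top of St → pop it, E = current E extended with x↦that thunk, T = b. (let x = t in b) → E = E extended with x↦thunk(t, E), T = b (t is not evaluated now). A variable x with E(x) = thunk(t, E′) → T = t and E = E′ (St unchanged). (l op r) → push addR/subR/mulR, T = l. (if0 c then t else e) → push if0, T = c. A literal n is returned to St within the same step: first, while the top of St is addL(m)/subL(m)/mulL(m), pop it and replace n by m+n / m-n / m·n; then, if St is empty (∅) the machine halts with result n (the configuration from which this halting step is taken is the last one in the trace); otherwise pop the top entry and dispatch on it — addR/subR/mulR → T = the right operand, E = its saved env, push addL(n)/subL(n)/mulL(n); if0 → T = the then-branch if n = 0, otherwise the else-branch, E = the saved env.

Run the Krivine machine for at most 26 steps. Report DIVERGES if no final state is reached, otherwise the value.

Answer: 45

Execution trace:
t=0: ⟨T=(let v = (4 * (((λw. w) 3) * (2 * 2))) in (let u = -3 in ((let p = v in u) + v))); E=∅; St=∅⟩
t=1: ⟨T=(let u = -3 in ((let p = v in u) + v)); E={v↦thunk((4 * (((λw. w) 3) * (2 * 2))), ∅)}; St=∅⟩
t=2: ⟨T=((let p = v in u) + v); E={u↦thunk(-3, {v↦thunk((4 * (((λw. w) 3) * (2 * 2))), ∅)}), v↦thunk((4 * (((λw. w) 3) * (2 * 2))), ∅)}; St=∅⟩
t=3: ⟨T=(let p = v in u); E={u↦thunk(-3, {v↦thunk((4 * (((λw. w) 3) * (2 * 2))), ∅)}), v↦thunk((4 * (((λw. w) 3) * (2 * 2))), ∅)}; St=[addR]⟩
t=4: ⟨T=u; E={p↦thunk(v, {u↦thunk(-3, {v↦thunk((4 * (((λw. w) 3) * (2 * 2))), ∅)}), v↦thunk((4 * (((λw. w) 3) * (2 * 2))), ∅)}), u↦thunk(-3, {v↦thunk((4 * (((λw. w) 3) * (2 * 2))), ∅)}), v↦thunk((4 * (((λw. w) 3) * (2 * 2))), ∅)}; St=[addR]⟩
t=5: ⟨T=-3; E={v↦thunk((4 * (((λw. w) 3) * (2 * 2))), ∅)}; St=[addR]⟩
t=6: ⟨T=v; E={u↦thunk(-3, {v↦thunk((4 * (((λw. w) 3) * (2 * 2))), ∅)}), v↦thunk((4 * (((λw. w) 3) * (2 * 2))), ∅)}; St=[addL(-3)]⟩
t=7: ⟨T=(4 * (((λw. w) 3) * (2 * 2))); E=∅; St=[addL(-3)]⟩
t=8: ⟨T=4; E=∅; St=[mulR :: addL(-3)]⟩
t=9: ⟨T=(((λw. w) 3) * (2 * 2)); E=∅; St=[mulL(4) :: addL(-3)]⟩
t=10: ⟨T=((λw. w) 3); E=∅; St=[mulR :: mulL(4) :: addL(-3)]⟩
t=11: ⟨T=(λw. w); E=∅; St=[thunk :: mulR :: mulL(4) :: addL(-3)]⟩
t=12: ⟨T=w; E={w↦thunk(3, ∅)}; St=[mulR :: mulL(4) :: addL(-3)]⟩
t=13: ⟨T=3; E=∅; St=[mulR :: mulL(4) :: addL(-3)]⟩
t=14: ⟨T=(2 * 2); E=∅; St=[mulL(3) :: mulL(4) :: addL(-3)]⟩
t=15: ⟨T=2; E=∅; St=[mulR :: mulL(3) :: mulL(4) :: addL(-3)]⟩
t=16: ⟨T=2; E=∅; St=[mulL(2) :: mulL(3) :: mulL(4) :: addL(-3)]⟩
→ final value 45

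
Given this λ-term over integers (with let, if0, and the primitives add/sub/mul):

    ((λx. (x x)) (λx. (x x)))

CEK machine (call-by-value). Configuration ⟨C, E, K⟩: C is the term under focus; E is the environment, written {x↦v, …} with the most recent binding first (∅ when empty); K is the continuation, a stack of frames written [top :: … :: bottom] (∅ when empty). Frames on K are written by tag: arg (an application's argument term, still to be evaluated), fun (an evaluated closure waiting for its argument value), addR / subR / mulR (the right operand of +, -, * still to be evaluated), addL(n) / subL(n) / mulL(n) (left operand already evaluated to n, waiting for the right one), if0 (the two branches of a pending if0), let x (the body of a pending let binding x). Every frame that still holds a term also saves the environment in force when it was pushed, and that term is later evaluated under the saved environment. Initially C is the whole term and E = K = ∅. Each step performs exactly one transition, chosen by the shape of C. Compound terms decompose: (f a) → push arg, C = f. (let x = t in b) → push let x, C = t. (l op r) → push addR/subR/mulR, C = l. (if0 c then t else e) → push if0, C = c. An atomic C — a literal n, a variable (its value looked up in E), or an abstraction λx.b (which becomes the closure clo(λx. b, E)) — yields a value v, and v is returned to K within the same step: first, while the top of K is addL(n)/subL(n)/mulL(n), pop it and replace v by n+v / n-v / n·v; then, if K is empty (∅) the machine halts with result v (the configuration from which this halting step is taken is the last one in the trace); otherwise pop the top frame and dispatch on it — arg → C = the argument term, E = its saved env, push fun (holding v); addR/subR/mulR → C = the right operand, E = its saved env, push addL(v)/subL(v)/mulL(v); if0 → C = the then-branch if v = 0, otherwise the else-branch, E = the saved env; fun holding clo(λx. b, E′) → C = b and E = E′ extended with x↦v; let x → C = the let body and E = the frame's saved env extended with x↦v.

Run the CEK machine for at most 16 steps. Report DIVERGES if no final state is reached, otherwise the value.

Answer: DIVERGES (no final state within 16 steps)

Derivation:
t=0: <C=((λx. (x x)) (λx. (x x))), E=∅, K=∅>
t=1: <C=(λx. (x x)), E=∅, K=[arg]>
t=2: <C=(λx. (x x)), E=∅, K=[fun]>
t=3: <C=(x x), E={x↦clo(λx. (x x), ∅)}, K=∅>
t=4: <C=x, E={x↦clo(λx. (x x), ∅)}, K=[arg]>
t=5: <C=x, E={x↦clo(λx. (x x), ∅)}, K=[fun]>
… configuration repeats with period 3 (steps 3–5 recur indefinitely) …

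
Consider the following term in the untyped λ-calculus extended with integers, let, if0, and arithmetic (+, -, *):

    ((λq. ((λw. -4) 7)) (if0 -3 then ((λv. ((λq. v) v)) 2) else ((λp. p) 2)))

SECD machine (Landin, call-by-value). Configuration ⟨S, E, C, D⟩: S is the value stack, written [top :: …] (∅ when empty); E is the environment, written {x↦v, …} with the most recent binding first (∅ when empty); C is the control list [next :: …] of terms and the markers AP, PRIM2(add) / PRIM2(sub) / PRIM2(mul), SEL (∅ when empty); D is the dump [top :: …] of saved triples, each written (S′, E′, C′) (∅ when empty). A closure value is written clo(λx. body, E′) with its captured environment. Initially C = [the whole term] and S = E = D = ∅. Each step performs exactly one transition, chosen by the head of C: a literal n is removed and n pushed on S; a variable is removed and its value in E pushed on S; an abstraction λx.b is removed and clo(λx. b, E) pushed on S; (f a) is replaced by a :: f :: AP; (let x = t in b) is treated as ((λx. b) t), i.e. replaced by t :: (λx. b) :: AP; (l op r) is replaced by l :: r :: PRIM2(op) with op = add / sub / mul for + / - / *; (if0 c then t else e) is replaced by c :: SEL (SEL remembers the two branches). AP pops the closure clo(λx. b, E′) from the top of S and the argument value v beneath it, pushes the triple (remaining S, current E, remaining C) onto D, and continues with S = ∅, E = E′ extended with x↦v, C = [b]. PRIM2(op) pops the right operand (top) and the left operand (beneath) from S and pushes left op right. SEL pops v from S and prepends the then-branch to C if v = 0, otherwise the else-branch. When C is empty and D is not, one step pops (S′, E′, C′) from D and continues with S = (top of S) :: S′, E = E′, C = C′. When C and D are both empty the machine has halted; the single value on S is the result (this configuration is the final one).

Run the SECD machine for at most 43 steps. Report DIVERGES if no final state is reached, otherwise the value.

Answer: -4

Derivation:
[0] [S=∅ | E=∅ | C=[((λq. ((λw. -4) 7)) (if0 -3 then ((λv. ((λq. v) v)) 2) else ((λp. p) 2)))] | D=∅]
[1] [S=∅ | E=∅ | C=[(if0 -3 then ((λv. ((λq. v) v)) 2) else ((λp. p) 2)) :: (λq. ((λw. -4) 7)) :: AP] | D=∅]
[2] [S=∅ | E=∅ | C=[-3 :: SEL :: (λq. ((λw. -4) 7)) :: AP] | D=∅]
[3] [S=[-3] | E=∅ | C=[SEL :: (λq. ((λw. -4) 7)) :: AP] | D=∅]
[4] [S=∅ | E=∅ | C=[((λp. p) 2) :: (λq. ((λw. -4) 7)) :: AP] | D=∅]
[5] [S=∅ | E=∅ | C=[2 :: (λp. p) :: AP :: (λq. ((λw. -4) 7)) :: AP] | D=∅]
[6] [S=[2] | E=∅ | C=[(λp. p) :: AP :: (λq. ((λw. -4) 7)) :: AP] | D=∅]
[7] [S=[clo(λp. p, ∅) :: 2] | E=∅ | C=[AP :: (λq. ((λw. -4) 7)) :: AP] | D=∅]
[8] [S=∅ | E={p↦2} | C=[p] | D=[(∅, ∅, [(λq. ((λw. -4) 7)) :: AP])]]
[9] [S=[2] | E={p↦2} | C=∅ | D=[(∅, ∅, [(λq. ((λw. -4) 7)) :: AP])]]
[10] [S=[2] | E=∅ | C=[(λq. ((λw. -4) 7)) :: AP] | D=∅]
[11] [S=[clo(λq. ((λw. -4) 7), ∅) :: 2] | E=∅ | C=[AP] | D=∅]
[12] [S=∅ | E={q↦2} | C=[((λw. -4) 7)] | D=[(∅, ∅, ∅)]]
[13] [S=∅ | E={q↦2} | C=[7 :: (λw. -4) :: AP] | D=[(∅, ∅, ∅)]]
[14] [S=[7] | E={q↦2} | C=[(λw. -4) :: AP] | D=[(∅, ∅, ∅)]]
[15] [S=[clo(λw. -4, {q↦2}) :: 7] | E={q↦2} | C=[AP] | D=[(∅, ∅, ∅)]]
[16] [S=∅ | E={w↦7, q↦2} | C=[-4] | D=[(∅, {q↦2}, ∅) :: (∅, ∅, ∅)]]
[17] [S=[-4] | E={w↦7, q↦2} | C=∅ | D=[(∅, {q↦2}, ∅) :: (∅, ∅, ∅)]]
[18] [S=[-4] | E={q↦2} | C=∅ | D=[(∅, ∅, ∅)]]
[19] [S=[-4] | E=∅ | C=∅ | D=∅]
→ final value -4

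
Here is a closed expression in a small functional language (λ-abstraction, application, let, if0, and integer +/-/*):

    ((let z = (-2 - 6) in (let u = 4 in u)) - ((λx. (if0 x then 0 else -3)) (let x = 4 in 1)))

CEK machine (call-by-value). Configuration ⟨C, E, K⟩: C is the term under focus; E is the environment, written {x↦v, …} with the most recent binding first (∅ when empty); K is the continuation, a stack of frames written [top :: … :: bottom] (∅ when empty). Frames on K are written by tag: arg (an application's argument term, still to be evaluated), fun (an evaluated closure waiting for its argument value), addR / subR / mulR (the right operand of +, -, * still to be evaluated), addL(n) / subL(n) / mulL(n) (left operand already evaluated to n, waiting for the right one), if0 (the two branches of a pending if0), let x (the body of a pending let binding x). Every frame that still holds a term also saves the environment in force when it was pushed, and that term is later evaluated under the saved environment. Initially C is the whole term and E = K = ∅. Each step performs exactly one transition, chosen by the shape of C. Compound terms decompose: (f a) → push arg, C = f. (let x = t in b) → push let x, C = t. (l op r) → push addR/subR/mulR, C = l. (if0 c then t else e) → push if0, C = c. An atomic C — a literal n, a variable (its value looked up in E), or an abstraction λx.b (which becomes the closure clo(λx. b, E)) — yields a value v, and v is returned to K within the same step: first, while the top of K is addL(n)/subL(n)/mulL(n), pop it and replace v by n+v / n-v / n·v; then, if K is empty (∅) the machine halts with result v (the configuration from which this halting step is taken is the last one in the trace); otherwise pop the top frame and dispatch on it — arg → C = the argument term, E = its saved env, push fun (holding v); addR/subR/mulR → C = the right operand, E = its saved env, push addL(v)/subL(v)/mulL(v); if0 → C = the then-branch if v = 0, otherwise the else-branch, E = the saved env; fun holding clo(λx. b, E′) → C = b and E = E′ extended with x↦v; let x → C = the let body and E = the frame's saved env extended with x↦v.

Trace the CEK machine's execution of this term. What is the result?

Answer: 7

Execution trace:
step 0: [C=((let z = (-2 - 6) in (let u = 4 in u)) - ((λx. (if0 x then 0 else -3)) (let x = 4 in 1))) | E=∅ | K=∅]
step 1: [C=(let z = (-2 - 6) in (let u = 4 in u)) | E=∅ | K=[subR]]
step 2: [C=(-2 - 6) | E=∅ | K=[let z :: subR]]
step 3: [C=-2 | E=∅ | K=[subR :: let z :: subR]]
step 4: [C=6 | E=∅ | K=[subL(-2) :: let z :: subR]]
step 5: [C=(let u = 4 in u) | E={z↦-8} | K=[subR]]
step 6: [C=4 | E={z↦-8} | K=[let u :: subR]]
step 7: [C=u | E={u↦4, z↦-8} | K=[subR]]
step 8: [C=((λx. (if0 x then 0 else -3)) (let x = 4 in 1)) | E=∅ | K=[subL(4)]]
step 9: [C=(λx. (if0 x then 0 else -3)) | E=∅ | K=[arg :: subL(4)]]
step 10: [C=(let x = 4 in 1) | E=∅ | K=[fun :: subL(4)]]
step 11: [C=4 | E=∅ | K=[let x :: fun :: subL(4)]]
step 12: [C=1 | E={x↦4} | K=[fun :: subL(4)]]
step 13: [C=(if0 x then 0 else -3) | E={x↦1} | K=[subL(4)]]
step 14: [C=x | E={x↦1} | K=[if0 :: subL(4)]]
step 15: [C=-3 | E={x↦1} | K=[subL(4)]]
→ final value 7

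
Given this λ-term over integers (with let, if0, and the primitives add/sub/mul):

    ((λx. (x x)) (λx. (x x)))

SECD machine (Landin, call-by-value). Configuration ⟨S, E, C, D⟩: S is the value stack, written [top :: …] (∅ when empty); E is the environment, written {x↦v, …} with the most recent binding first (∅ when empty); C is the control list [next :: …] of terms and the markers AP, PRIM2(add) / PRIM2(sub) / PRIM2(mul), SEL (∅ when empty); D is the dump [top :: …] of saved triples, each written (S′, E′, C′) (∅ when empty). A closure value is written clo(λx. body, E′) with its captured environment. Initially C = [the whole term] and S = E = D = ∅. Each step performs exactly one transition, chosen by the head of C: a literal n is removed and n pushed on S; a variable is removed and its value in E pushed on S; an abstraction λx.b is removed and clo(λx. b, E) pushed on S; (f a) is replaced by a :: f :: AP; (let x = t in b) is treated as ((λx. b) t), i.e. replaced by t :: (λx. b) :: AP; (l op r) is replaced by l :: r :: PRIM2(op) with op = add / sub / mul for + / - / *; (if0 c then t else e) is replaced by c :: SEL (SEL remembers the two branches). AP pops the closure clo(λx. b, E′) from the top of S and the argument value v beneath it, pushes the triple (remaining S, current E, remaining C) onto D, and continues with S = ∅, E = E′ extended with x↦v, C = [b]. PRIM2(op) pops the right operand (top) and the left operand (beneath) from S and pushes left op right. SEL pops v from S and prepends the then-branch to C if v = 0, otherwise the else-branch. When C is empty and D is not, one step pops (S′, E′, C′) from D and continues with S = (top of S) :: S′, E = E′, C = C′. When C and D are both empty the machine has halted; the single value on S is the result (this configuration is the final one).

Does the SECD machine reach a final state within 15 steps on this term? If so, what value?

Answer: DIVERGES (no final state within 15 steps)

Execution trace:
step 0: [S=∅ | E=∅ | C=[((λx. (x x)) (λx. (x x)))] | D=∅]
step 1: [S=∅ | E=∅ | C=[(λx. (x x)) :: (λx. (x x)) :: AP] | D=∅]
step 2: [S=[clo(λx. (x x), ∅)] | E=∅ | C=[(λx. (x x)) :: AP] | D=∅]
step 3: [S=[clo(λx. (x x), ∅) :: clo(λx. (x x), ∅)] | E=∅ | C=[AP] | D=∅]
step 4: [S=∅ | E={x↦clo(λx. (x x), ∅)} | C=[(x x)] | D=[(∅, ∅, ∅)]]
step 5: [S=∅ | E={x↦clo(λx. (x x), ∅)} | C=[x :: x :: AP] | D=[(∅, ∅, ∅)]]
step 6: [S=[clo(λx. (x x), ∅)] | E={x↦clo(λx. (x x), ∅)} | C=[x :: AP] | D=[(∅, ∅, ∅)]]
step 7: [S=[clo(λx. (x x), ∅) :: clo(λx. (x x), ∅)] | E={x↦clo(λx. (x x), ∅)} | C=[AP] | D=[(∅, ∅, ∅)]]
step 8: [S=∅ | E={x↦clo(λx. (x x), ∅)} | C=[(x x)] | D=[(∅, {x↦clo(λx. (x x), ∅)}, ∅) :: (∅, ∅, ∅)]]
step 9: [S=∅ | E={x↦clo(λx. (x x), ∅)} | C=[x :: x :: AP] | D=[(∅, {x↦clo(λx. (x x), ∅)}, ∅) :: (∅, ∅, ∅)]]
step 10: [S=[clo(λx. (x x), ∅)] | E={x↦clo(λx. (x x), ∅)} | C=[x :: AP] | D=[(∅, {x↦clo(λx. (x x), ∅)}, ∅) :: (∅, ∅, ∅)]]
step 11: [S=[clo(λx. (x x), ∅) :: clo(λx. (x x), ∅)] | E={x↦clo(λx. (x x), ∅)} | C=[AP] | D=[(∅, {x↦clo(λx. (x x), ∅)}, ∅) :: (∅, ∅, ∅)]]
step 12: [S=∅ | E={x↦clo(λx. (x x), ∅)} | C=[(x x)] | D=[(∅, {x↦clo(λx. (x x), ∅)}, ∅) :: (∅, {x↦clo(λx. (x x), ∅)}, ∅) :: (∅, ∅, ∅)]]
step 13: [S=∅ | E={x↦clo(λx. (x x), ∅)} | C=[x :: x :: AP] | D=[(∅, {x↦clo(λx. (x x), ∅)}, ∅) :: (∅, {x↦clo(λx. (x x), ∅)}, ∅) :: (∅, ∅, ∅)]]
step 14: [S=[clo(λx. (x x), ∅)] | E={x↦clo(λx. (x x), ∅)} | C=[x :: AP] | D=[(∅, {x↦clo(λx. (x x), ∅)}, ∅) :: (∅, {x↦clo(λx. (x x), ∅)}, ∅) :: (∅, ∅, ∅)]]
step 15: [S=[clo(λx. (x x), ∅) :: clo(λx. (x x), ∅)] | E={x↦clo(λx. (x x), ∅)} | C=[AP] | D=[(∅, {x↦clo(λx. (x x), ∅)}, ∅) :: (∅, {x↦clo(λx. (x x), ∅)}, ∅) :: (∅, ∅, ∅)]]
→ 15 transitions taken and the configuration is still not final: no result within 15 steps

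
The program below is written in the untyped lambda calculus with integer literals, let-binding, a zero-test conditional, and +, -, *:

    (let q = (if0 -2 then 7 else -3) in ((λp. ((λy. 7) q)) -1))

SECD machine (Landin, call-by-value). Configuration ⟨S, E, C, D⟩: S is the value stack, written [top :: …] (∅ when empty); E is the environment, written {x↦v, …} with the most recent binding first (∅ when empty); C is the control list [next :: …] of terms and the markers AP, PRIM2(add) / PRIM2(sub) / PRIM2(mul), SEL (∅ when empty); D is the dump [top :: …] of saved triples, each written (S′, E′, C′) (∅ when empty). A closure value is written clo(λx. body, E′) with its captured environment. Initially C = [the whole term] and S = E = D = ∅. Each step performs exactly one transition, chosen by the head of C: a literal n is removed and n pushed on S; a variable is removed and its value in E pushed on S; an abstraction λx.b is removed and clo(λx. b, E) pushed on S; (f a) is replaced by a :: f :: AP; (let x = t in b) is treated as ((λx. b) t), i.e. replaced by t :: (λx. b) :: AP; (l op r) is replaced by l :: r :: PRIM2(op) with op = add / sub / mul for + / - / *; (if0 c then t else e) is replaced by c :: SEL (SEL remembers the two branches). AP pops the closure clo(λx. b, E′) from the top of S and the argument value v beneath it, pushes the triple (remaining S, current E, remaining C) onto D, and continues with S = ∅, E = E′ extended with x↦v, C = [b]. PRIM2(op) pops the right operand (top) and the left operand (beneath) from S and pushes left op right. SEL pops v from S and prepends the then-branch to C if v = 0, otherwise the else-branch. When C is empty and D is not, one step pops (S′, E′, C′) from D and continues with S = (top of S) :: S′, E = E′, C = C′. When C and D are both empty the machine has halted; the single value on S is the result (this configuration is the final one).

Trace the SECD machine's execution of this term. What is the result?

0. ⟨S=∅; E=∅; C=[(let q = (if0 -2 then 7 else -3) in ((λp. ((λy. 7) q)) -1))]; D=∅⟩
1. ⟨S=∅; E=∅; C=[(if0 -2 then 7 else -3) :: (λq. ((λp. ((λy. 7) q)) -1)) :: AP]; D=∅⟩
2. ⟨S=∅; E=∅; C=[-2 :: SEL :: (λq. ((λp. ((λy. 7) q)) -1)) :: AP]; D=∅⟩
3. ⟨S=[-2]; E=∅; C=[SEL :: (λq. ((λp. ((λy. 7) q)) -1)) :: AP]; D=∅⟩
4. ⟨S=∅; E=∅; C=[-3 :: (λq. ((λp. ((λy. 7) q)) -1)) :: AP]; D=∅⟩
5. ⟨S=[-3]; E=∅; C=[(λq. ((λp. ((λy. 7) q)) -1)) :: AP]; D=∅⟩
6. ⟨S=[clo(λq. ((λp. ((λy. 7) q)) -1), ∅) :: -3]; E=∅; C=[AP]; D=∅⟩
7. ⟨S=∅; E={q↦-3}; C=[((λp. ((λy. 7) q)) -1)]; D=[(∅, ∅, ∅)]⟩
8. ⟨S=∅; E={q↦-3}; C=[-1 :: (λp. ((λy. 7) q)) :: AP]; D=[(∅, ∅, ∅)]⟩
9. ⟨S=[-1]; E={q↦-3}; C=[(λp. ((λy. 7) q)) :: AP]; D=[(∅, ∅, ∅)]⟩
10. ⟨S=[clo(λp. ((λy. 7) q), {q↦-3}) :: -1]; E={q↦-3}; C=[AP]; D=[(∅, ∅, ∅)]⟩
11. ⟨S=∅; E={p↦-1, q↦-3}; C=[((λy. 7) q)]; D=[(∅, {q↦-3}, ∅) :: (∅, ∅, ∅)]⟩
12. ⟨S=∅; E={p↦-1, q↦-3}; C=[q :: (λy. 7) :: AP]; D=[(∅, {q↦-3}, ∅) :: (∅, ∅, ∅)]⟩
13. ⟨S=[-3]; E={p↦-1, q↦-3}; C=[(λy. 7) :: AP]; D=[(∅, {q↦-3}, ∅) :: (∅, ∅, ∅)]⟩
14. ⟨S=[clo(λy. 7, {p↦-1, q↦-3}) :: -3]; E={p↦-1, q↦-3}; C=[AP]; D=[(∅, {q↦-3}, ∅) :: (∅, ∅, ∅)]⟩
15. ⟨S=∅; E={y↦-3, p↦-1, q↦-3}; C=[7]; D=[(∅, {p↦-1, q↦-3}, ∅) :: (∅, {q↦-3}, ∅) :: (∅, ∅, ∅)]⟩
16. ⟨S=[7]; E={y↦-3, p↦-1, q↦-3}; C=∅; D=[(∅, {p↦-1, q↦-3}, ∅) :: (∅, {q↦-3}, ∅) :: (∅, ∅, ∅)]⟩
17. ⟨S=[7]; E={p↦-1, q↦-3}; C=∅; D=[(∅, {q↦-3}, ∅) :: (∅, ∅, ∅)]⟩
18. ⟨S=[7]; E={q↦-3}; C=∅; D=[(∅, ∅, ∅)]⟩
19. ⟨S=[7]; E=∅; C=∅; D=∅⟩
→ final value 7

Answer: 7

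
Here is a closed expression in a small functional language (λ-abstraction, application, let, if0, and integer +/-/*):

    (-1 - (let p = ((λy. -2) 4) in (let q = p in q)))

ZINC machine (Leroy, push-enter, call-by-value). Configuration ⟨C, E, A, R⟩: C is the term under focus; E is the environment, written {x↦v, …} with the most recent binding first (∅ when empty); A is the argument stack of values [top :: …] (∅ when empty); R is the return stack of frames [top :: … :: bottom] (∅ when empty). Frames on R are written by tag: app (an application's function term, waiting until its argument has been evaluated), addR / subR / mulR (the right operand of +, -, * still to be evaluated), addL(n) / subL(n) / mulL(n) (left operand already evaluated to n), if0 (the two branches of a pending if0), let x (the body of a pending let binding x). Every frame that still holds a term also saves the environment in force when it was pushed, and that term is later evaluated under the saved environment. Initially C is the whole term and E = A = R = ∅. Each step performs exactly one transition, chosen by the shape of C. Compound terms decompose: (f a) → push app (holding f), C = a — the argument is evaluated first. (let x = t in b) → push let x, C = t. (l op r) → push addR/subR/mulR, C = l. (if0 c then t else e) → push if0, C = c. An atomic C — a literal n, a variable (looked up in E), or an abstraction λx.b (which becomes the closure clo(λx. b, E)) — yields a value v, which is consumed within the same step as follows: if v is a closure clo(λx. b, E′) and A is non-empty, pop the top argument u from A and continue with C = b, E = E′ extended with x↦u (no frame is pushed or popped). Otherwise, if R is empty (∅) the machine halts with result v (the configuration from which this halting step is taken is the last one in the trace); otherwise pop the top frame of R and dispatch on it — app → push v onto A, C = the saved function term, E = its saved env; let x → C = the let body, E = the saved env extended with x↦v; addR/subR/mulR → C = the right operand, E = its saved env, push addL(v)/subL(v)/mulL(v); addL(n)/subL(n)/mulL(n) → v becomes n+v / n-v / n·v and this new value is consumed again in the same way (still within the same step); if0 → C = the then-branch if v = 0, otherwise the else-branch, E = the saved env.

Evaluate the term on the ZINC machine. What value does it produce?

Answer: 1

Execution trace:
step 0: [C=(-1 - (let p = ((λy. -2) 4) in (let q = p in q))) | E=∅ | A=∅ | R=∅]
step 1: [C=-1 | E=∅ | A=∅ | R=[subR]]
step 2: [C=(let p = ((λy. -2) 4) in (let q = p in q)) | E=∅ | A=∅ | R=[subL(-1)]]
step 3: [C=((λy. -2) 4) | E=∅ | A=∅ | R=[let p :: subL(-1)]]
step 4: [C=4 | E=∅ | A=∅ | R=[app :: let p :: subL(-1)]]
step 5: [C=(λy. -2) | E=∅ | A=[4] | R=[let p :: subL(-1)]]
step 6: [C=-2 | E={y↦4} | A=∅ | R=[let p :: subL(-1)]]
step 7: [C=(let q = p in q) | E={p↦-2} | A=∅ | R=[subL(-1)]]
step 8: [C=p | E={p↦-2} | A=∅ | R=[let q :: subL(-1)]]
step 9: [C=q | E={q↦-2, p↦-2} | A=∅ | R=[subL(-1)]]
→ final value 1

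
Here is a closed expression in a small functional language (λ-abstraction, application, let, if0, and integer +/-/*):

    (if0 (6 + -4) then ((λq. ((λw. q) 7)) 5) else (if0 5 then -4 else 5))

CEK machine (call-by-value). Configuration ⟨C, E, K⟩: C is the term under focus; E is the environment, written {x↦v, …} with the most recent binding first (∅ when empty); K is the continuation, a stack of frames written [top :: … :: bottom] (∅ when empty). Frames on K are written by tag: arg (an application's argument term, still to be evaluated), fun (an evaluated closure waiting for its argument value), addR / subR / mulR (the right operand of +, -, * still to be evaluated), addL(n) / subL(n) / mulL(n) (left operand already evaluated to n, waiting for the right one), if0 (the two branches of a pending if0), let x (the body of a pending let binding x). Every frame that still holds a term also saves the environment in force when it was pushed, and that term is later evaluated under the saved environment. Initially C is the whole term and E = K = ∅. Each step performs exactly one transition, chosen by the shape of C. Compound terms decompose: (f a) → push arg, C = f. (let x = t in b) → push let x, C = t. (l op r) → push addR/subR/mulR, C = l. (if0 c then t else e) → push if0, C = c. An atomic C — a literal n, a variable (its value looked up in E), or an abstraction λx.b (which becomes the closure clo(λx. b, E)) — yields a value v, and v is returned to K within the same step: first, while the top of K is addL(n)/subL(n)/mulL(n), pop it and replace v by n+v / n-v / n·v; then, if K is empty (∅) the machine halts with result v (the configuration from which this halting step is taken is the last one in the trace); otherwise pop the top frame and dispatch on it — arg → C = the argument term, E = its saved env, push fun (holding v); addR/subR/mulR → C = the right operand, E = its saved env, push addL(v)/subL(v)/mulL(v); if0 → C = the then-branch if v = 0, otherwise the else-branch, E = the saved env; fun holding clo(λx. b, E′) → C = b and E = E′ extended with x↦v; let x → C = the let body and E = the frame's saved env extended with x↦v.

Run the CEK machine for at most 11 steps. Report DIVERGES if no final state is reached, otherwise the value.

0. <C=(if0 (6 + -4) then ((λq. ((λw. q) 7)) 5) else (if0 5 then -4 else 5)), E=∅, K=∅>
1. <C=(6 + -4), E=∅, K=[if0]>
2. <C=6, E=∅, K=[addR :: if0]>
3. <C=-4, E=∅, K=[addL(6) :: if0]>
4. <C=(if0 5 then -4 else 5), E=∅, K=∅>
5. <C=5, E=∅, K=[if0]>
6. <C=5, E=∅, K=∅>
→ final value 5

Answer: 5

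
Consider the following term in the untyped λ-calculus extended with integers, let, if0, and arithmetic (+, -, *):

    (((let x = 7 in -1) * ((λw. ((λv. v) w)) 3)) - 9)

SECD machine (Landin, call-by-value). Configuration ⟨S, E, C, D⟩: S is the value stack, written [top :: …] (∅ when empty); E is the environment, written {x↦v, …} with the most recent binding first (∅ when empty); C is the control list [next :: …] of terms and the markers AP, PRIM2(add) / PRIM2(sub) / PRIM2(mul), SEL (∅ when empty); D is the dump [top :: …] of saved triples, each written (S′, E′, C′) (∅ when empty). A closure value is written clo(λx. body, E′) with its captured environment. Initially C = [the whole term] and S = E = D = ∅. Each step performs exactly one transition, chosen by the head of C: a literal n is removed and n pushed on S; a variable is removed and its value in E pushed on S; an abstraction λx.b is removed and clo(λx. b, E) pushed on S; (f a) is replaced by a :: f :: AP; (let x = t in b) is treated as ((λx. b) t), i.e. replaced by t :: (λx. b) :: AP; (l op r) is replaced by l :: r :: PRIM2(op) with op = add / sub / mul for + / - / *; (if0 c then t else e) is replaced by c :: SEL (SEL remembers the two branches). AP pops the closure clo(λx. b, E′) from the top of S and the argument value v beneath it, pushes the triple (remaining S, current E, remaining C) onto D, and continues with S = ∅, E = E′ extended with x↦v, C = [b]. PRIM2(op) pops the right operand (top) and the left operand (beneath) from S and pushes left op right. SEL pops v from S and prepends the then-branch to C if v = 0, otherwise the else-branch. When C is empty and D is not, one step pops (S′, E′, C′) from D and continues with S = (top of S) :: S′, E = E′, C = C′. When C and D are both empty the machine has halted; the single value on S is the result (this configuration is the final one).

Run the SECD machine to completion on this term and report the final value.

Answer: -12

Machine steps:
[0] [S=∅ | E=∅ | C=[(((let x = 7 in -1) * ((λw. ((λv. v) w)) 3)) - 9)] | D=∅]
[1] [S=∅ | E=∅ | C=[((let x = 7 in -1) * ((λw. ((λv. v) w)) 3)) :: 9 :: PRIM2(sub)] | D=∅]
[2] [S=∅ | E=∅ | C=[(let x = 7 in -1) :: ((λw. ((λv. v) w)) 3) :: PRIM2(mul) :: 9 :: PRIM2(sub)] | D=∅]
[3] [S=∅ | E=∅ | C=[7 :: (λx. -1) :: AP :: ((λw. ((λv. v) w)) 3) :: PRIM2(mul) :: 9 :: PRIM2(sub)] | D=∅]
[4] [S=[7] | E=∅ | C=[(λx. -1) :: AP :: ((λw. ((λv. v) w)) 3) :: PRIM2(mul) :: 9 :: PRIM2(sub)] | D=∅]
[5] [S=[clo(λx. -1, ∅) :: 7] | E=∅ | C=[AP :: ((λw. ((λv. v) w)) 3) :: PRIM2(mul) :: 9 :: PRIM2(sub)] | D=∅]
[6] [S=∅ | E={x↦7} | C=[-1] | D=[(∅, ∅, [((λw. ((λv. v) w)) 3) :: PRIM2(mul) :: 9 :: PRIM2(sub)])]]
[7] [S=[-1] | E={x↦7} | C=∅ | D=[(∅, ∅, [((λw. ((λv. v) w)) 3) :: PRIM2(mul) :: 9 :: PRIM2(sub)])]]
[8] [S=[-1] | E=∅ | C=[((λw. ((λv. v) w)) 3) :: PRIM2(mul) :: 9 :: PRIM2(sub)] | D=∅]
[9] [S=[-1] | E=∅ | C=[3 :: (λw. ((λv. v) w)) :: AP :: PRIM2(mul) :: 9 :: PRIM2(sub)] | D=∅]
[10] [S=[3 :: -1] | E=∅ | C=[(λw. ((λv. v) w)) :: AP :: PRIM2(mul) :: 9 :: PRIM2(sub)] | D=∅]
[11] [S=[clo(λw. ((λv. v) w), ∅) :: 3 :: -1] | E=∅ | C=[AP :: PRIM2(mul) :: 9 :: PRIM2(sub)] | D=∅]
[12] [S=∅ | E={w↦3} | C=[((λv. v) w)] | D=[([-1], ∅, [PRIM2(mul) :: 9 :: PRIM2(sub)])]]
[13] [S=∅ | E={w↦3} | C=[w :: (λv. v) :: AP] | D=[([-1], ∅, [PRIM2(mul) :: 9 :: PRIM2(sub)])]]
[14] [S=[3] | E={w↦3} | C=[(λv. v) :: AP] | D=[([-1], ∅, [PRIM2(mul) :: 9 :: PRIM2(sub)])]]
[15] [S=[clo(λv. v, {w↦3}) :: 3] | E={w↦3} | C=[AP] | D=[([-1], ∅, [PRIM2(mul) :: 9 :: PRIM2(sub)])]]
[16] [S=∅ | E={v↦3, w↦3} | C=[v] | D=[(∅, {w↦3}, ∅) :: ([-1], ∅, [PRIM2(mul) :: 9 :: PRIM2(sub)])]]
[17] [S=[3] | E={v↦3, w↦3} | C=∅ | D=[(∅, {w↦3}, ∅) :: ([-1], ∅, [PRIM2(mul) :: 9 :: PRIM2(sub)])]]
[18] [S=[3] | E={w↦3} | C=∅ | D=[([-1], ∅, [PRIM2(mul) :: 9 :: PRIM2(sub)])]]
[19] [S=[3 :: -1] | E=∅ | C=[PRIM2(mul) :: 9 :: PRIM2(sub)] | D=∅]
[20] [S=[-3] | E=∅ | C=[9 :: PRIM2(sub)] | D=∅]
[21] [S=[9 :: -3] | E=∅ | C=[PRIM2(sub)] | D=∅]
[22] [S=[-12] | E=∅ | C=∅ | D=∅]
→ final value -12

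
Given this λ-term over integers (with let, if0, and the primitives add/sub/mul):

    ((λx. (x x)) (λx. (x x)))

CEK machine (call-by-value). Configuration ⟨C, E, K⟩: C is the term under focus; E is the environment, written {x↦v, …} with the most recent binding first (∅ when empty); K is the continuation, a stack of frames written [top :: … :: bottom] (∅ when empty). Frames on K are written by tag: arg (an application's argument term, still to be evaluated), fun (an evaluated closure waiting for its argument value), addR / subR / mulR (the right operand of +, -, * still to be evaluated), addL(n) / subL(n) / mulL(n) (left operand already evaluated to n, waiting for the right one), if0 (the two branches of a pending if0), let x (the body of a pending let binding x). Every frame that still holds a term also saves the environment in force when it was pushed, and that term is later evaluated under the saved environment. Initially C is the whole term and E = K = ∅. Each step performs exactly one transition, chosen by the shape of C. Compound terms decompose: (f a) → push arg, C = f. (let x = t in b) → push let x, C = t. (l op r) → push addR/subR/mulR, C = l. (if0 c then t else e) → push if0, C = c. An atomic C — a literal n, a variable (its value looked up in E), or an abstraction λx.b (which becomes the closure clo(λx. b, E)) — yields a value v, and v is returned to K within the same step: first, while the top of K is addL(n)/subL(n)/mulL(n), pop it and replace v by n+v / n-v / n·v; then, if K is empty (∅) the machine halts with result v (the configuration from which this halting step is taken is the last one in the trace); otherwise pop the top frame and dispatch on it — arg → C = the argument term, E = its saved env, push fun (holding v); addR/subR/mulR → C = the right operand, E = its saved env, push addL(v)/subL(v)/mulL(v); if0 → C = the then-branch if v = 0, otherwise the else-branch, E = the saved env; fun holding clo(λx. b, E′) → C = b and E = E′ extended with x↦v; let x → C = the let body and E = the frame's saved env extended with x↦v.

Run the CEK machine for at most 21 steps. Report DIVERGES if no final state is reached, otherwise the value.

Answer: DIVERGES (no final state within 21 steps)

Derivation:
step 0: [C=((λx. (x x)) (λx. (x x))) | E=∅ | K=∅]
step 1: [C=(λx. (x x)) | E=∅ | K=[arg]]
step 2: [C=(λx. (x x)) | E=∅ | K=[fun]]
step 3: [C=(x x) | E={x↦clo(λx. (x x), ∅)} | K=∅]
step 4: [C=x | E={x↦clo(λx. (x x), ∅)} | K=[arg]]
step 5: [C=x | E={x↦clo(λx. (x x), ∅)} | K=[fun]]
… configuration repeats with period 3 (steps 3–5 recur indefinitely) …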